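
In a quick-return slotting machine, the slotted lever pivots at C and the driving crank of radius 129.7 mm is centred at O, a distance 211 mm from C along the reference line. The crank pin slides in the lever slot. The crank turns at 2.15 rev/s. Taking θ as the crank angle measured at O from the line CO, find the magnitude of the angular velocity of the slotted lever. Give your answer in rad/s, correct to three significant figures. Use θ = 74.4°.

4.29

ω = 13.51 rad/s (from 2.15 rev/s).
Crank pin A relative to C: A = (d + r cosθ, r sinθ); lever angle φ = atan2(r sinθ, d + r cosθ).
Differentiating tanφ: φ̇ = rω(d cosθ + r)/(d² + r² + 2dr cosθ).
d² + r² + 2dr cosθ = |CA|² = 0.076062 m²;  d cosθ + r = +0.18644 m.
|ω_lever| = |0.1297·13.51·+0.18644| / 0.076062 = 4.2947 rad/s.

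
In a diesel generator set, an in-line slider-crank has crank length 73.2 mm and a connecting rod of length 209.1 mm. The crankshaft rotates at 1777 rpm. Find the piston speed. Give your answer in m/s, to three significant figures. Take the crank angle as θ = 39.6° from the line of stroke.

11.1

ω = 2π·1777/60 = 186.1 rad/s
For an in-line slider-crank, x = r cosθ + √(L² − r² sin²θ), so v = −rω sinθ·[1 + r cosθ/√(L² − r² sin²θ)].
With r = 0.0732 m, L = 0.2091 m, θ = 39.6°: √(L² − r² sin²θ) = 0.20383 m.
v = −0.0732·186.1·0.63742·[1 + 0.0732·0.77051/0.20383] = -11.085 m/s.
|v| = 11.085 m/s.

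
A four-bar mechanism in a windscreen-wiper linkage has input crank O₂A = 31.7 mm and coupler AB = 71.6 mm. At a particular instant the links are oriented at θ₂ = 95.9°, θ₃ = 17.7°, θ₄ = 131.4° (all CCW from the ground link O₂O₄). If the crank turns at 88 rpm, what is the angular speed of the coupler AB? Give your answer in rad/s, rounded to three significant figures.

ω₂ = 9.215 rad/s (from 88 rpm).
Differentiating the loop-closure r₂e^{iθ₂}+r₃e^{iθ₃}=r₁+r₄e^{iθ₄} gives r₂ω₂e^{iθ₂}+r₃ω₃e^{iθ₃}=r₄ω₄e^{iθ₄}.
Eliminating the other unknown: ω₃ = r₂ω₂ sin(θ₄−θ₂) / [r₃ sin(θ₃−θ₄)].
Numerator sine = +0.58070; denominator sine = -0.91566.
Result = 0.0317·9.215·(+0.58070) / (0.0716·(-0.91566)) = -2.5875 rad/s; magnitude 2.5875 rad/s.

2.59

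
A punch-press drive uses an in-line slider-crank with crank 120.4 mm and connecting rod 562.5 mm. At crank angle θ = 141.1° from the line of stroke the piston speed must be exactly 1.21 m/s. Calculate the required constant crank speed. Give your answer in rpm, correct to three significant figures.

184

For an in-line slider-crank, |v_piston| = rω|sinθ|·[1 + r cosθ/√(L² − r² sin²θ)].
With r = 0.1204 m, L = 0.5625 m, θ = 141.1°: the bracketed kinematic factor |dx/dθ| = 0.062897 m.
ω = v/|dx/dθ| = 1.21/0.062897 = 19.238 rad/s.
N = 60ω/(2π) = 183.71 rpm.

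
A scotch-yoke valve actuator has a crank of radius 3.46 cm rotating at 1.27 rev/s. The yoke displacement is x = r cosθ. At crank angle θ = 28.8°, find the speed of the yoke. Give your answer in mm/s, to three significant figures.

133

ω = 7.98 rad/s (from 1.27 rev/s).
x = r cosθ ⇒ ẋ = −rω sinθ.
|v| = rω|sinθ| = 0.0346·7.98·|sin 28.8°| = 0.13301 m/s = 133.01 mm/s.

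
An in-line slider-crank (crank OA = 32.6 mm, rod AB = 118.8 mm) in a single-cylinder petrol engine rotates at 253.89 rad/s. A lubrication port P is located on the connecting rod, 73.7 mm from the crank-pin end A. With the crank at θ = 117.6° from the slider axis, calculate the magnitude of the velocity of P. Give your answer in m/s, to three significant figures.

6.89

ω = 253.9 rad/s.  Crank-pin speed |V_A| = rω = 8.2768 m/s, perpendicular to OA.
Rod angle: sinφ = −(r/L) sinθ ⇒ φ = -14.075°; ω_rod = −rω cosθ/√(L²−r²sin²θ) = +33.277 rad/s.
V_P = V_A + ω_rod × AP, with AP = 0.0737 m along the rod.
Components: V_Px = −rω sinθ − a·ω_rod·sinφ = -6.7385 m/s;  V_Py = rω cosθ + a·ω_rod·cosφ = -1.4557 m/s.
|V_P| = √(V_Px² + V_Py²) = 6.894 m/s.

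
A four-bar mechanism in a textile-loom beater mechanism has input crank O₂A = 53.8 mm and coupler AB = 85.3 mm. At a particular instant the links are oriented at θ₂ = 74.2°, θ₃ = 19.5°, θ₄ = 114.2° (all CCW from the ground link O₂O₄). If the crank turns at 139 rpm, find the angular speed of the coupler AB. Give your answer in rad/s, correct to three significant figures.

5.92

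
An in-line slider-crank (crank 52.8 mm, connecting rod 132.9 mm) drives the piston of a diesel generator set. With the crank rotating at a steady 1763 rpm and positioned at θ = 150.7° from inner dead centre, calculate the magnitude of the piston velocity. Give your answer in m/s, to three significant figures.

ω = 2π·1763/60 = 184.6 rad/s
For an in-line slider-crank, x = r cosθ + √(L² − r² sin²θ), so v = −rω sinθ·[1 + r cosθ/√(L² − r² sin²θ)].
With r = 0.0528 m, L = 0.1329 m, θ = 150.7°: √(L² − r² sin²θ) = 0.13036 m.
v = −0.0528·184.6·0.48938·[1 + 0.0528·-0.87207/0.13036] = -3.0855 m/s.
|v| = 3.0855 m/s.

3.09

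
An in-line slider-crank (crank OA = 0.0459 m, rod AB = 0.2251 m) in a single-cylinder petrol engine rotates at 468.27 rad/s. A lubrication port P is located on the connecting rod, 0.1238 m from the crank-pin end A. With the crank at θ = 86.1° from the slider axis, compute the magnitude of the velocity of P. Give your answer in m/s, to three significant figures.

21.6

ω = 468.3 rad/s.  Crank-pin speed |V_A| = rω = 21.494 m/s, perpendicular to OA.
Rod angle: sinφ = −(r/L) sinθ ⇒ φ = -11.738°; ω_rod = −rω cosθ/√(L²−r²sin²θ) = -6.6331 rad/s.
V_P = V_A + ω_rod × AP, with AP = 0.1238 m along the rod.
Components: V_Px = −rω sinθ − a·ω_rod·sinφ = -21.611 m/s;  V_Py = rω cosθ + a·ω_rod·cosφ = +0.65788 m/s.
|V_P| = √(V_Px² + V_Py²) = 21.621 m/s.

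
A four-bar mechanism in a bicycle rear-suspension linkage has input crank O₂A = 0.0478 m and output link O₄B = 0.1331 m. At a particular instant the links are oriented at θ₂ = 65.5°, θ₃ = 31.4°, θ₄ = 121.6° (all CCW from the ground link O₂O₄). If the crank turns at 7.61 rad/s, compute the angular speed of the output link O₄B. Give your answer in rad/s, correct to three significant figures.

ω₂ = 7.61 rad/s
Differentiating the loop-closure r₂e^{iθ₂}+r₃e^{iθ₃}=r₁+r₄e^{iθ₄} gives r₂ω₂e^{iθ₂}+r₃ω₃e^{iθ₃}=r₄ω₄e^{iθ₄}.
Eliminating the other unknown: ω₄ = r₂ω₂ sin(θ₂−θ₃) / [r₄ sin(θ₄−θ₃)].
Numerator sine = +0.56064; denominator sine = +0.99999.
Result = 0.0478·7.61·(+0.56064) / (0.1331·(+0.99999)) = +1.5322 rad/s; magnitude 1.5322 rad/s.

1.53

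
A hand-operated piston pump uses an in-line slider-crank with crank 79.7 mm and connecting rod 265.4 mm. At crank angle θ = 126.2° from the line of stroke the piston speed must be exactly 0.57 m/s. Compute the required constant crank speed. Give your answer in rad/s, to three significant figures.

For an in-line slider-crank, |v_piston| = rω|sinθ|·[1 + r cosθ/√(L² − r² sin²θ)].
With r = 0.0797 m, L = 0.2654 m, θ = 126.2°: the bracketed kinematic factor |dx/dθ| = 0.052557 m.
ω = v/|dx/dθ| = 0.57/0.052557 = 10.845 rad/s.

10.8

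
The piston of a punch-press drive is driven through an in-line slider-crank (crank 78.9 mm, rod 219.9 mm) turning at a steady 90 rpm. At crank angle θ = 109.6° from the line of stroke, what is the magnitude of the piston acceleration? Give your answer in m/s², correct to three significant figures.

4.38

ω = 2π·90/60 = 9.425 rad/s
x(θ) = r cosθ + √(L² − r² sin²θ); with ω constant, a = ω²·d²x/dθ².
d²x/dθ² = −r cosθ − r²(cos2θ)/√u − r⁴ sin²2θ/(4u^{3/2}),  u = L² − r² sin²θ = 0.0428313 m².
Substituting r = 0.0789 m, L = 0.2199 m, θ = 109.6°: d²x/dθ² = +0.049341 m.
a = ω²·d²x/dθ² = (9.425)²·(+0.049341) = +4.3828 m/s²;  |a| = 4.3828 m/s².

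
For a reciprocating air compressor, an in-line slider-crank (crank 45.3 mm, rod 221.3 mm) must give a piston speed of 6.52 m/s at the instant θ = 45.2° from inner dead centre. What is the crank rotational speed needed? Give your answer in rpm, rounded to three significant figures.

1690

For an in-line slider-crank, |v_piston| = rω|sinθ|·[1 + r cosθ/√(L² − r² sin²θ)].
With r = 0.0453 m, L = 0.2213 m, θ = 45.2°: the bracketed kinematic factor |dx/dθ| = 0.03683 m.
ω = v/|dx/dθ| = 6.52/0.03683 = 177.03 rad/s.
N = 60ω/(2π) = 1690.5 rpm.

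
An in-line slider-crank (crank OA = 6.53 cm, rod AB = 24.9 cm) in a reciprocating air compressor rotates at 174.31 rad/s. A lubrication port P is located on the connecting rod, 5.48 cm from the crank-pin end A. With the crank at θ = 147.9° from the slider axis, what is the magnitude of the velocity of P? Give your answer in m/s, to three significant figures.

ω = 174.3 rad/s.  Crank-pin speed |V_A| = rω = 11.382 m/s, perpendicular to OA.
Rod angle: sinφ = −(r/L) sinθ ⇒ φ = -8.011°; ω_rod = −rω cosθ/√(L²−r²sin²θ) = +39.106 rad/s.
V_P = V_A + ω_rod × AP, with AP = 0.0548 m along the rod.
Components: V_Px = −rω sinθ − a·ω_rod·sinφ = -5.75 m/s;  V_Py = rω cosθ + a·ω_rod·cosφ = -7.5202 m/s.
|V_P| = √(V_Px² + V_Py²) = 9.4666 m/s.

9.47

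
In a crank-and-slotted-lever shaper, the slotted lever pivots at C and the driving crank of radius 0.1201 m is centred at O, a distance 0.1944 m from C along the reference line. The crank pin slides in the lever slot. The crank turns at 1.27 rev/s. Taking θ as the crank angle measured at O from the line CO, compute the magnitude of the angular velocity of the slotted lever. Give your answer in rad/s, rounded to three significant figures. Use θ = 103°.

1.75

ω = 7.98 rad/s (from 1.27 rev/s).
Crank pin A relative to C: A = (d + r cosθ, r sinθ); lever angle φ = atan2(r sinθ, d + r cosθ).
Differentiating tanφ: φ̇ = rω(d cosθ + r)/(d² + r² + 2dr cosθ).
d² + r² + 2dr cosθ = |CA|² = 0.0417113 m²;  d cosθ + r = +0.07637 m.
|ω_lever| = |0.1201·7.98·+0.07637| / 0.0417113 = 1.7547 rad/s.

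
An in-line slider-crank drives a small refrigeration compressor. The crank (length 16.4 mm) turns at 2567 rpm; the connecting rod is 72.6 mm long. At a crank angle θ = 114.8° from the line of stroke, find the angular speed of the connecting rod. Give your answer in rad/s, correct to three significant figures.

ω = 268.8 rad/s (converted from 2567 rpm).
The rod makes angle φ with the slider axis where L sinφ = r sinθ; differentiating, L cosφ·φ̇ = r ω cosθ.
L cosφ = √(L² − r² sin²θ) = 0.071057 m.
|ω_rod| = r ω |cosθ| / √(L² − r² sin²θ) = 0.0164·268.8·0.41945/0.071057 = 26.024 rad/s.

26.0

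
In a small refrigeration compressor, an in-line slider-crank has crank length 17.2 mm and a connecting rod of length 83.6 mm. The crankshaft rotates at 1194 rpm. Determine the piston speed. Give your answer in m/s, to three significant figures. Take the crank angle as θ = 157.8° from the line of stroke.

0.657

ω = 2π·1194/60 = 125 rad/s
For an in-line slider-crank, x = r cosθ + √(L² − r² sin²θ), so v = −rω sinθ·[1 + r cosθ/√(L² − r² sin²θ)].
With r = 0.0172 m, L = 0.0836 m, θ = 157.8°: √(L² − r² sin²θ) = 0.083347 m.
v = −0.0172·125·0.37784·[1 + 0.0172·-0.92587/0.083347] = -0.65733 m/s.
|v| = 0.65733 m/s.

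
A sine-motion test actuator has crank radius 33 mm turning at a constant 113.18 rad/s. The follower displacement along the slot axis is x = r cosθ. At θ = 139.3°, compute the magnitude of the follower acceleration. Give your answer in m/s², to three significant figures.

ω = 113.2 rad/s
x = r cosθ ⇒ ẍ = −rω² cosθ (ω constant).
|a| = rω²|cosθ| = 0.033·(113.2)²·|cos 139.3°| = 320.48 m/s².

320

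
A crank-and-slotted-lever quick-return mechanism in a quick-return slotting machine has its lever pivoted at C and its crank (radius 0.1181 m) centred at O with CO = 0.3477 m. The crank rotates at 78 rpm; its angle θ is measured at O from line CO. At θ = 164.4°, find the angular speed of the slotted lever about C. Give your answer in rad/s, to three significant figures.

ω = 8.168 rad/s (from 78 rpm).
Crank pin A relative to C: A = (d + r cosθ, r sinθ); lever angle φ = atan2(r sinθ, d + r cosθ).
Differentiating tanφ: φ̇ = rω(d cosθ + r)/(d² + r² + 2dr cosθ).
d² + r² + 2dr cosθ = |CA|² = 0.0557415 m²;  d cosθ + r = -0.21679 m.
|ω_lever| = |0.1181·8.168·-0.21679| / 0.0557415 = 3.7518 rad/s.

3.75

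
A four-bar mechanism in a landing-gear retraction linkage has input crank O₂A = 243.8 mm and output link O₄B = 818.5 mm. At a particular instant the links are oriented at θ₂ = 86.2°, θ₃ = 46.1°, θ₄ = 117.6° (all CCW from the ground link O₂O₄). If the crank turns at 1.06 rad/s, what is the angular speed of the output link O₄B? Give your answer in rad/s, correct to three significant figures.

0.214

ω₂ = 1.06 rad/s
Differentiating the loop-closure r₂e^{iθ₂}+r₃e^{iθ₃}=r₁+r₄e^{iθ₄} gives r₂ω₂e^{iθ₂}+r₃ω₃e^{iθ₃}=r₄ω₄e^{iθ₄}.
Eliminating the other unknown: ω₄ = r₂ω₂ sin(θ₂−θ₃) / [r₄ sin(θ₄−θ₃)].
Numerator sine = +0.64412; denominator sine = +0.94832.
Result = 0.2438·1.06·(+0.64412) / (0.8185·(+0.94832)) = +0.21445 rad/s; magnitude 0.21445 rad/s.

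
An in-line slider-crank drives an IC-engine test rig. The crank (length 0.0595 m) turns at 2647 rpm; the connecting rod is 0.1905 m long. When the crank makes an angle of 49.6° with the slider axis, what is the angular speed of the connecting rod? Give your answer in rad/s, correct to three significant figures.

57.8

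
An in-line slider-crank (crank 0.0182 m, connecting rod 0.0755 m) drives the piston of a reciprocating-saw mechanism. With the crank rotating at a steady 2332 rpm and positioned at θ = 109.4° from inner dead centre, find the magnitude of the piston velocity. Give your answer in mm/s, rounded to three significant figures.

ω = 2π·2332/60 = 244.2 rad/s
For an in-line slider-crank, x = r cosθ + √(L² − r² sin²θ), so v = −rω sinθ·[1 + r cosθ/√(L² − r² sin²θ)].
With r = 0.0182 m, L = 0.0755 m, θ = 109.4°: √(L² − r² sin²θ) = 0.073522 m.
v = −0.0182·244.2·0.94322·[1 + 0.0182·-0.33216/0.073522] = -3.8475 m/s.
|v| = 3.8475 m/s = 3847.5 mm/s.

3850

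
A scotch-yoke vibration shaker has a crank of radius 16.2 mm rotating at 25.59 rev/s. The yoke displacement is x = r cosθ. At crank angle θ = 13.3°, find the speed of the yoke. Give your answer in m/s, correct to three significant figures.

0.599

ω = 160.8 rad/s (from 25.59 rev/s).
x = r cosθ ⇒ ẋ = −rω sinθ.
|v| = rω|sinθ| = 0.0162·160.8·|sin 13.3°| = 0.59922 m/s.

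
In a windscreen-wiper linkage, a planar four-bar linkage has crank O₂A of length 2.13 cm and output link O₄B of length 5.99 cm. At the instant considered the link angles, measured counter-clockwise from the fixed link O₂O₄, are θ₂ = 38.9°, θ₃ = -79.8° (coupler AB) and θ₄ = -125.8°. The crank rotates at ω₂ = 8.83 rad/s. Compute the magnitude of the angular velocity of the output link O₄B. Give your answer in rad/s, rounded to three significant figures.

3.83

ω₂ = 8.83 rad/s
Differentiating the loop-closure r₂e^{iθ₂}+r₃e^{iθ₃}=r₁+r₄e^{iθ₄} gives r₂ω₂e^{iθ₂}+r₃ω₃e^{iθ₃}=r₄ω₄e^{iθ₄}.
Eliminating the other unknown: ω₄ = r₂ω₂ sin(θ₂−θ₃) / [r₄ sin(θ₄−θ₃)].
Numerator sine = +0.87715; denominator sine = -0.71934.
Result = 0.0213·8.83·(+0.87715) / (0.0599·(-0.71934)) = -3.8287 rad/s; magnitude 3.8287 rad/s.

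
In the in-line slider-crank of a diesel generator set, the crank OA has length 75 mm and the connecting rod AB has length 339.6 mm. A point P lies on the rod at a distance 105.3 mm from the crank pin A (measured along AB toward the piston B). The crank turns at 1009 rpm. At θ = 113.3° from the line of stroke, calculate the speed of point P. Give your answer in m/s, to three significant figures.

ω = 105.7 rad/s.  Crank-pin speed |V_A| = rω = 7.9247 m/s, perpendicular to OA.
Rod angle: sinφ = −(r/L) sinθ ⇒ φ = -11.703°; ω_rod = −rω cosθ/√(L²−r²sin²θ) = +9.4261 rad/s.
V_P = V_A + ω_rod × AP, with AP = 0.1053 m along the rod.
Components: V_Px = −rω sinθ − a·ω_rod·sinφ = -7.0771 m/s;  V_Py = rω cosθ + a·ω_rod·cosφ = -2.1626 m/s.
|V_P| = √(V_Px² + V_Py²) = 7.4001 m/s.

7.40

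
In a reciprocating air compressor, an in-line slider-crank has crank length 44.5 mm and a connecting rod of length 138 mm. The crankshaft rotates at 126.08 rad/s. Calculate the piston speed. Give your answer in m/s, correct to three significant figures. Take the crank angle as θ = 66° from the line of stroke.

5.83

ω = 126.1 rad/s
For an in-line slider-crank, x = r cosθ + √(L² − r² sin²θ), so v = −rω sinθ·[1 + r cosθ/√(L² − r² sin²θ)].
With r = 0.0445 m, L = 0.138 m, θ = 66°: √(L² − r² sin²θ) = 0.13188 m.
v = −0.0445·126.1·0.91355·[1 + 0.0445·0.40674/0.13188] = -5.829 m/s.
|v| = 5.829 m/s.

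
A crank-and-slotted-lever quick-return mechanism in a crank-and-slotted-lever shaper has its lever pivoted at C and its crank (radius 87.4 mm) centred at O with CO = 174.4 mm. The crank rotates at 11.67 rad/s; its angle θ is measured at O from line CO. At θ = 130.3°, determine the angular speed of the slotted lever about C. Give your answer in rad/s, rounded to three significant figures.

ω = 11.67 rad/s
Crank pin A relative to C: A = (d + r cosθ, r sinθ); lever angle φ = atan2(r sinθ, d + r cosθ).
Differentiating tanφ: φ̇ = rω(d cosθ + r)/(d² + r² + 2dr cosθ).
d² + r² + 2dr cosθ = |CA|² = 0.0183367 m²;  d cosθ + r = -0.0254 m.
|ω_lever| = |0.0874·11.67·-0.0254| / 0.0183367 = 1.4129 rad/s.

1.41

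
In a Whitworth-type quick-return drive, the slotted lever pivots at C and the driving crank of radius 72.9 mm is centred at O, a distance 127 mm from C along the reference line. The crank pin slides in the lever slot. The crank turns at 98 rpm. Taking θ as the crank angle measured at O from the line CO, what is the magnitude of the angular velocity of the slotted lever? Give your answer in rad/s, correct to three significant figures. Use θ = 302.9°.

ω = 10.26 rad/s (from 98 rpm).
Crank pin A relative to C: A = (d + r cosθ, r sinθ); lever angle φ = atan2(r sinθ, d + r cosθ).
Differentiating tanφ: φ̇ = rω(d cosθ + r)/(d² + r² + 2dr cosθ).
d² + r² + 2dr cosθ = |CA|² = 0.0315012 m²;  d cosθ + r = +0.14188 m.
|ω_lever| = |0.0729·10.26·+0.14188| / 0.0315012 = 3.3697 rad/s.

3.37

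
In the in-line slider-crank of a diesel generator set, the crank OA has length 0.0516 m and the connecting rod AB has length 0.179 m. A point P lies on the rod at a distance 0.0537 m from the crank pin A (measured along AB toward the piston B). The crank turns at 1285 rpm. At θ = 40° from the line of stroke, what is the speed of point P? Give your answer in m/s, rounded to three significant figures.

ω = 134.6 rad/s.  Crank-pin speed |V_A| = rω = 6.9435 m/s, perpendicular to OA.
Rod angle: sinφ = −(r/L) sinθ ⇒ φ = -10.678°; ω_rod = −rω cosθ/√(L²−r²sin²θ) = -30.239 rad/s.
V_P = V_A + ω_rod × AP, with AP = 0.0537 m along the rod.
Components: V_Px = −rω sinθ − a·ω_rod·sinφ = -4.7641 m/s;  V_Py = rω cosθ + a·ω_rod·cosφ = +3.7233 m/s.
|V_P| = √(V_Px² + V_Py²) = 6.0465 m/s.

6.05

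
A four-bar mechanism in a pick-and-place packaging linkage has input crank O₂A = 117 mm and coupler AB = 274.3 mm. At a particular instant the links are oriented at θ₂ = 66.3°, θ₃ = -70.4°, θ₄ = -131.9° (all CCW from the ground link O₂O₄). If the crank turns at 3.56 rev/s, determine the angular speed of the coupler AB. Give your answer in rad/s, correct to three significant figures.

3.39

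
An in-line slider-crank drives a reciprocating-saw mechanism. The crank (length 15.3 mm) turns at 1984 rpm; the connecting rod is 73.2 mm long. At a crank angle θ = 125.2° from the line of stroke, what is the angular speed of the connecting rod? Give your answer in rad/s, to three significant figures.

25.4

ω = 207.8 rad/s (converted from 1984 rpm).
The rod makes angle φ with the slider axis where L sinφ = r sinθ; differentiating, L cosφ·φ̇ = r ω cosθ.
L cosφ = √(L² − r² sin²θ) = 0.072124 m.
|ω_rod| = r ω |cosθ| / √(L² − r² sin²θ) = 0.0153·207.8·0.57643/0.072124 = 25.405 rad/s.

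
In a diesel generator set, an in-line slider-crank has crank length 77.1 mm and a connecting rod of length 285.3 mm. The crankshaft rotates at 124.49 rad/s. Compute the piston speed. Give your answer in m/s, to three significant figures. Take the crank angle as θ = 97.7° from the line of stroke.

9.15

ω = 124.5 rad/s
For an in-line slider-crank, x = r cosθ + √(L² − r² sin²θ), so v = −rω sinθ·[1 + r cosθ/√(L² − r² sin²θ)].
With r = 0.0771 m, L = 0.2853 m, θ = 97.7°: √(L² − r² sin²θ) = 0.27488 m.
v = −0.0771·124.5·0.99098·[1 + 0.0771·-0.13399/0.27488] = -9.1542 m/s.
|v| = 9.1542 m/s.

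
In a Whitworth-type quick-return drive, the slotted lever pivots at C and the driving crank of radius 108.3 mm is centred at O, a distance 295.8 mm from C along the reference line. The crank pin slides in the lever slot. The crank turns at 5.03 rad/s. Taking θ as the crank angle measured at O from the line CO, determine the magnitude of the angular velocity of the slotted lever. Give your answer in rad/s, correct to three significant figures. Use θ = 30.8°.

1.28

ω = 5.03 rad/s
Crank pin A relative to C: A = (d + r cosθ, r sinθ); lever angle φ = atan2(r sinθ, d + r cosθ).
Differentiating tanφ: φ̇ = rω(d cosθ + r)/(d² + r² + 2dr cosθ).
d² + r² + 2dr cosθ = |CA|² = 0.15426 m²;  d cosθ + r = +0.36238 m.
|ω_lever| = |0.1083·5.03·+0.36238| / 0.15426 = 1.2797 rad/s.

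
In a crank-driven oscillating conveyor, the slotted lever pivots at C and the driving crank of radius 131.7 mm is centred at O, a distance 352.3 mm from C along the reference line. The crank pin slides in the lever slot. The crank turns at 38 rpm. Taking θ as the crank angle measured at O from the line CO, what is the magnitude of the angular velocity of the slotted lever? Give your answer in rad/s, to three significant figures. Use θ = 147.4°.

1.37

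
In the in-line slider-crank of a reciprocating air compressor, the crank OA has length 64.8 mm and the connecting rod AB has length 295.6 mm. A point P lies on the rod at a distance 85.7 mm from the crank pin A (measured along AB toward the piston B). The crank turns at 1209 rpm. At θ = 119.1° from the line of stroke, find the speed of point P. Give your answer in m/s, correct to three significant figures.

7.50

ω = 126.6 rad/s.  Crank-pin speed |V_A| = rω = 8.2041 m/s, perpendicular to OA.
Rod angle: sinφ = −(r/L) sinθ ⇒ φ = -11.043°; ω_rod = −rω cosθ/√(L²−r²sin²θ) = +13.752 rad/s.
V_P = V_A + ω_rod × AP, with AP = 0.0857 m along the rod.
Components: V_Px = −rω sinθ − a·ω_rod·sinφ = -6.9427 m/s;  V_Py = rω cosθ + a·ω_rod·cosφ = -2.8332 m/s.
|V_P| = √(V_Px² + V_Py²) = 7.4986 m/s.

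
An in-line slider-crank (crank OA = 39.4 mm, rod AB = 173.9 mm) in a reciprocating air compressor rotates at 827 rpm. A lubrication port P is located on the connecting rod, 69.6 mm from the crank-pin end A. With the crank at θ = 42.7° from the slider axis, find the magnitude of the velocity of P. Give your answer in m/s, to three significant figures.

2.89

ω = 86.6 rad/s.  Crank-pin speed |V_A| = rω = 3.4122 m/s, perpendicular to OA.
Rod angle: sinφ = −(r/L) sinθ ⇒ φ = -8.838°; ω_rod = −rω cosθ/√(L²−r²sin²θ) = -14.593 rad/s.
V_P = V_A + ω_rod × AP, with AP = 0.0696 m along the rod.
Components: V_Px = −rω sinθ − a·ω_rod·sinφ = -2.4701 m/s;  V_Py = rω cosθ + a·ω_rod·cosφ = +1.504 m/s.
|V_P| = √(V_Px² + V_Py²) = 2.8919 m/s.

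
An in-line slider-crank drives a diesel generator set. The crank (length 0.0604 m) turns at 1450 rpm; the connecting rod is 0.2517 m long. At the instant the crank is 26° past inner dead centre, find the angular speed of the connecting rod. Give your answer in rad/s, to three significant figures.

32.9

ω = 151.8 rad/s (converted from 1450 rpm).
The rod makes angle φ with the slider axis where L sinφ = r sinθ; differentiating, L cosφ·φ̇ = r ω cosθ.
L cosφ = √(L² − r² sin²θ) = 0.2503 m.
|ω_rod| = r ω |cosθ| / √(L² − r² sin²θ) = 0.0604·151.8·0.89879/0.2503 = 32.933 rad/s.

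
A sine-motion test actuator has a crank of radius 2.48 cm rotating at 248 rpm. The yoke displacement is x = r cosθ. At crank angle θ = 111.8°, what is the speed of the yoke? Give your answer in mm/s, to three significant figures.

ω = 25.97 rad/s (from 248 rpm).
x = r cosθ ⇒ ẋ = −rω sinθ.
|v| = rω|sinθ| = 0.0248·25.97·|sin 111.8°| = 0.59801 m/s = 598.01 mm/s.

598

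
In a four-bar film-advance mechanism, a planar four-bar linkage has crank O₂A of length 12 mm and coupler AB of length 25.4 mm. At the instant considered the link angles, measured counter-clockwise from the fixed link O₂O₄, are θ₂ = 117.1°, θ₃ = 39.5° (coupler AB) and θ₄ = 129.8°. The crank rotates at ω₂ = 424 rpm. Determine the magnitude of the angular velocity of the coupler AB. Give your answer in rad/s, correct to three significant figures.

ω₂ = 44.4 rad/s (from 424 rpm).
Differentiating the loop-closure r₂e^{iθ₂}+r₃e^{iθ₃}=r₁+r₄e^{iθ₄} gives r₂ω₂e^{iθ₂}+r₃ω₃e^{iθ₃}=r₄ω₄e^{iθ₄}.
Eliminating the other unknown: ω₃ = r₂ω₂ sin(θ₄−θ₂) / [r₃ sin(θ₃−θ₄)].
Numerator sine = +0.21985; denominator sine = -0.99999.
Result = 0.012·44.4·(+0.21985) / (0.0254·(-0.99999)) = -4.6118 rad/s; magnitude 4.6118 rad/s.

4.61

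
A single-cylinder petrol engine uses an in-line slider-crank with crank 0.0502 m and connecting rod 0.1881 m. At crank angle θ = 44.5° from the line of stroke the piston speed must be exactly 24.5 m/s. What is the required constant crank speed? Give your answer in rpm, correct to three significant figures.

5570

For an in-line slider-crank, |v_piston| = rω|sinθ|·[1 + r cosθ/√(L² − r² sin²θ)].
With r = 0.0502 m, L = 0.1881 m, θ = 44.5°: the bracketed kinematic factor |dx/dθ| = 0.042004 m.
ω = v/|dx/dθ| = 24.5/0.042004 = 583.28 rad/s.
N = 60ω/(2π) = 5569.9 rpm.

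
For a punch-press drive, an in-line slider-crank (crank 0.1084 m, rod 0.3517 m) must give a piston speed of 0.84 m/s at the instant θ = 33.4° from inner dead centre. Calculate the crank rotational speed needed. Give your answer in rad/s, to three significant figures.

11.2

For an in-line slider-crank, |v_piston| = rω|sinθ|·[1 + r cosθ/√(L² − r² sin²θ)].
With r = 0.1084 m, L = 0.3517 m, θ = 33.4°: the bracketed kinematic factor |dx/dθ| = 0.075253 m.
ω = v/|dx/dθ| = 0.84/0.075253 = 11.162 rad/s.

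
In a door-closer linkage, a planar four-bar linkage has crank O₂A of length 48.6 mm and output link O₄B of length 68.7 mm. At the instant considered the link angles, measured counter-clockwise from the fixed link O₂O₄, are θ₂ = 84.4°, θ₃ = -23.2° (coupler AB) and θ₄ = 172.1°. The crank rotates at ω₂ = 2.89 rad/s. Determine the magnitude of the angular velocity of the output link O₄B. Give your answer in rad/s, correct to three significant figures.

7.39

ω₂ = 2.89 rad/s
Differentiating the loop-closure r₂e^{iθ₂}+r₃e^{iθ₃}=r₁+r₄e^{iθ₄} gives r₂ω₂e^{iθ₂}+r₃ω₃e^{iθ₃}=r₄ω₄e^{iθ₄}.
Eliminating the other unknown: ω₄ = r₂ω₂ sin(θ₂−θ₃) / [r₄ sin(θ₄−θ₃)].
Numerator sine = +0.95319; denominator sine = -0.26387.
Result = 0.0486·2.89·(+0.95319) / (0.0687·(-0.26387)) = -7.3852 rad/s; magnitude 7.3852 rad/s.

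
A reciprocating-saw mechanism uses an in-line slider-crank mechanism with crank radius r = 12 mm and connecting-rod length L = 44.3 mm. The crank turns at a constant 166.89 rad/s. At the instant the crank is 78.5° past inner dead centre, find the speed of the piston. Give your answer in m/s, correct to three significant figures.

2.07

ω = 166.9 rad/s
For an in-line slider-crank, x = r cosθ + √(L² − r² sin²θ), so v = −rω sinθ·[1 + r cosθ/√(L² − r² sin²θ)].
With r = 0.012 m, L = 0.0443 m, θ = 78.5°: √(L² − r² sin²θ) = 0.042711 m.
v = −0.012·166.9·0.97992·[1 + 0.012·0.19937/0.042711] = -2.0724 m/s.
|v| = 2.0724 m/s.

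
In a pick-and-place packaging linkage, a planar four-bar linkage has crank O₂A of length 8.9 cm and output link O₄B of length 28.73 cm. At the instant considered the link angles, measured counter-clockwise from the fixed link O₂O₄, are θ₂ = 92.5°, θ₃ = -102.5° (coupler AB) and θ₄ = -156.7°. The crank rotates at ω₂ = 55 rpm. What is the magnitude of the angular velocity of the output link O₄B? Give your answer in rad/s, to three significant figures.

0.569

ω₂ = 5.76 rad/s (from 55 rpm).
Differentiating the loop-closure r₂e^{iθ₂}+r₃e^{iθ₃}=r₁+r₄e^{iθ₄} gives r₂ω₂e^{iθ₂}+r₃ω₃e^{iθ₃}=r₄ω₄e^{iθ₄}.
Eliminating the other unknown: ω₄ = r₂ω₂ sin(θ₂−θ₃) / [r₄ sin(θ₄−θ₃)].
Numerator sine = -0.25882; denominator sine = -0.81106.
Result = 0.089·5.76·(-0.25882) / (0.2873·(-0.81106)) = +0.56936 rad/s; magnitude 0.56936 rad/s.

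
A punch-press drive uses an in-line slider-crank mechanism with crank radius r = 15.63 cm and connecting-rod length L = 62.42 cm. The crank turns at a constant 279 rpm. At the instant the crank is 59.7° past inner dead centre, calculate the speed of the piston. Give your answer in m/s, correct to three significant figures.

ω = 2π·279/60 = 29.22 rad/s
For an in-line slider-crank, x = r cosθ + √(L² − r² sin²θ), so v = −rω sinθ·[1 + r cosθ/√(L² − r² sin²θ)].
With r = 0.1563 m, L = 0.6242 m, θ = 59.7°: √(L² − r² sin²θ) = 0.60944 m.
v = −0.1563·29.22·0.86340·[1 + 0.1563·0.50453/0.60944] = -4.4529 m/s.
|v| = 4.4529 m/s.

4.45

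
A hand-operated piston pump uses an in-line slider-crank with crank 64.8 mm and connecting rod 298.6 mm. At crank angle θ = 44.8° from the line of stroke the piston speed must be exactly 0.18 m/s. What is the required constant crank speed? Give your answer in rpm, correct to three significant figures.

32.6

For an in-line slider-crank, |v_piston| = rω|sinθ|·[1 + r cosθ/√(L² − r² sin²θ)].
With r = 0.0648 m, L = 0.2986 m, θ = 44.8°: the bracketed kinematic factor |dx/dθ| = 0.052775 m.
ω = v/|dx/dθ| = 0.18/0.052775 = 3.4107 rad/s.
N = 60ω/(2π) = 32.57 rpm.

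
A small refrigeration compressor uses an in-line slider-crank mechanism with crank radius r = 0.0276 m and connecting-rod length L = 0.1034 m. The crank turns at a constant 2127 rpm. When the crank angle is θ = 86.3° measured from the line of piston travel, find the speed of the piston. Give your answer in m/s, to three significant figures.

6.24

ω = 2π·2127/60 = 222.7 rad/s
For an in-line slider-crank, x = r cosθ + √(L² − r² sin²θ), so v = −rω sinθ·[1 + r cosθ/√(L² − r² sin²θ)].
With r = 0.0276 m, L = 0.1034 m, θ = 86.3°: √(L² − r² sin²θ) = 0.099664 m.
v = −0.0276·222.7·0.99792·[1 + 0.0276·0.06453/0.099664] = -6.2444 m/s.
|v| = 6.2444 m/s.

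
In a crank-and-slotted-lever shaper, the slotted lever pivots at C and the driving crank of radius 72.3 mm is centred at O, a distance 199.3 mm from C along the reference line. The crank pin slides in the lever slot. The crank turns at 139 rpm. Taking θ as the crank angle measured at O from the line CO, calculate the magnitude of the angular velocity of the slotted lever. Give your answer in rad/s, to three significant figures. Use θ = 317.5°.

ω = 14.56 rad/s (from 139 rpm).
Crank pin A relative to C: A = (d + r cosθ, r sinθ); lever angle φ = atan2(r sinθ, d + r cosθ).
Differentiating tanφ: φ̇ = rω(d cosθ + r)/(d² + r² + 2dr cosθ).
d² + r² + 2dr cosθ = |CA|² = 0.0661952 m²;  d cosθ + r = +0.21924 m.
|ω_lever| = |0.0723·14.56·+0.21924| / 0.0661952 = 3.4856 rad/s.

3.49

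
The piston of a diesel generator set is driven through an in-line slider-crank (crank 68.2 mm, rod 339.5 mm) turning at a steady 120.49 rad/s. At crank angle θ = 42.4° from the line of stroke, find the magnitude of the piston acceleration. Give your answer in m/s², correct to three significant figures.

ω = 120.5 rad/s
x(θ) = r cosθ + √(L² − r² sin²θ); with ω constant, a = ω²·d²x/dθ².
d²x/dθ² = −r cosθ − r²(cos2θ)/√u − r⁴ sin²2θ/(4u^{3/2}),  u = L² − r² sin²θ = 0.113145 m².
Substituting r = 0.0682 m, L = 0.3395 m, θ = 42.4°: d²x/dθ² = -0.051757 m.
a = ω²·d²x/dθ² = (120.5)²·(-0.051757) = -751.4 m/s²;  |a| = 751.4 m/s².

751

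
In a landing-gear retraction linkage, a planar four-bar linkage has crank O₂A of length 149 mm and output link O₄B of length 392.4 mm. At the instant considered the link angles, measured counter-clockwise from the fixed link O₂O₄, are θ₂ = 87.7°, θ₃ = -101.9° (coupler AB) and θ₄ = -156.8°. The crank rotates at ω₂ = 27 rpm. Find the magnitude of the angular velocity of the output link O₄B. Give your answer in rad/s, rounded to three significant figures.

ω₂ = 2.827 rad/s (from 27 rpm).
Differentiating the loop-closure r₂e^{iθ₂}+r₃e^{iθ₃}=r₁+r₄e^{iθ₄} gives r₂ω₂e^{iθ₂}+r₃ω₃e^{iθ₃}=r₄ω₄e^{iθ₄}.
Eliminating the other unknown: ω₄ = r₂ω₂ sin(θ₂−θ₃) / [r₄ sin(θ₄−θ₃)].
Numerator sine = -0.16677; denominator sine = -0.81815.
Result = 0.149·2.827·(-0.16677) / (0.3924·(-0.81815)) = +0.21884 rad/s; magnitude 0.21884 rad/s.

0.219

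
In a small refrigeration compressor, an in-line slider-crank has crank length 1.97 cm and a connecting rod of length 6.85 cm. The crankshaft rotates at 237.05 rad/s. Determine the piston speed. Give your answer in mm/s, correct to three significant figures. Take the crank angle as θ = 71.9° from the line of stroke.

4850

ω = 237.1 rad/s
For an in-line slider-crank, x = r cosθ + √(L² − r² sin²θ), so v = −rω sinθ·[1 + r cosθ/√(L² − r² sin²θ)].
With r = 0.0197 m, L = 0.0685 m, θ = 71.9°: √(L² − r² sin²θ) = 0.065891 m.
v = −0.0197·237.1·0.95052·[1 + 0.0197·0.31068/0.065891] = -4.8511 m/s.
|v| = 4.8511 m/s = 4851.1 mm/s.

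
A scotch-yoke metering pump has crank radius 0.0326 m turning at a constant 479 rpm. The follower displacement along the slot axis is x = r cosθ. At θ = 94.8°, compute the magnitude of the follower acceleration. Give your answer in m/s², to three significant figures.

6.86

ω = 50.16 rad/s (from 479 rpm).
x = r cosθ ⇒ ẍ = −rω² cosθ (ω constant).
|a| = rω²|cosθ| = 0.0326·(50.16)²·|cos 94.8°| = 6.8637 m/s².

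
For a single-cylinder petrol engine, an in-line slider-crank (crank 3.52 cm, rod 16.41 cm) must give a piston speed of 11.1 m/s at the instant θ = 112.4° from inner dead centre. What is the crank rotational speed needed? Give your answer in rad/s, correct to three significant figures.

For an in-line slider-crank, |v_piston| = rω|sinθ|·[1 + r cosθ/√(L² − r² sin²θ)].
With r = 0.0352 m, L = 0.1641 m, θ = 112.4°: the bracketed kinematic factor |dx/dθ| = 0.02983 m.
ω = v/|dx/dθ| = 11.1/0.02983 = 372.11 rad/s.

372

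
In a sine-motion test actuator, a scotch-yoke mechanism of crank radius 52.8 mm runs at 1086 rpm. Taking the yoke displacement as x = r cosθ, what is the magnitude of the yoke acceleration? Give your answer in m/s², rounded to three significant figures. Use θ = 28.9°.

ω = 113.7 rad/s (from 1086 rpm).
x = r cosθ ⇒ ẍ = −rω² cosθ (ω constant).
|a| = rω²|cosθ| = 0.0528·(113.7)²·|cos 28.9°| = 597.85 m/s².

598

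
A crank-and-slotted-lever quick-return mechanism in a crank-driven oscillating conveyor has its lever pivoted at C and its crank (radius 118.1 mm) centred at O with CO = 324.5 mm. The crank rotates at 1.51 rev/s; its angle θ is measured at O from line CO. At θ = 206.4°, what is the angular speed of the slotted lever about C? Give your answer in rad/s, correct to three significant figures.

3.82

ω = 9.488 rad/s (from 1.51 rev/s).
Crank pin A relative to C: A = (d + r cosθ, r sinθ); lever angle φ = atan2(r sinθ, d + r cosθ).
Differentiating tanφ: φ̇ = rω(d cosθ + r)/(d² + r² + 2dr cosθ).
d² + r² + 2dr cosθ = |CA|² = 0.0505943 m²;  d cosθ + r = -0.17256 m.
|ω_lever| = |0.1181·9.488·-0.17256| / 0.0505943 = 3.8216 rad/s.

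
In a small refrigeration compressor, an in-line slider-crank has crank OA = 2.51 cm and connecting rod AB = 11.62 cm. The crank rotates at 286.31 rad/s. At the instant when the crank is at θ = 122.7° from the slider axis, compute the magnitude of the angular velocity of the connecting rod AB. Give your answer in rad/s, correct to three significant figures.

34.0

ω = 286.3 rad/s
The rod makes angle φ with the slider axis where L sinφ = r sinθ; differentiating, L cosφ·φ̇ = r ω cosθ.
L cosφ = √(L² − r² sin²θ) = 0.11426 m.
|ω_rod| = r ω |cosθ| / √(L² − r² sin²θ) = 0.0251·286.3·0.54024/0.11426 = 33.977 rad/s.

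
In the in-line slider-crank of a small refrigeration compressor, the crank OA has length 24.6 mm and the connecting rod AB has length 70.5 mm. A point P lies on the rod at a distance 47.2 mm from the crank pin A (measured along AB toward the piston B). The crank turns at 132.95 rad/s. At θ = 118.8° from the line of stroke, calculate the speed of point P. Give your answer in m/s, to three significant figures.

2.58

ω = 132.9 rad/s.  Crank-pin speed |V_A| = rω = 3.2706 m/s, perpendicular to OA.
Rod angle: sinφ = −(r/L) sinθ ⇒ φ = -17.805°; ω_rod = −rω cosθ/√(L²−r²sin²θ) = +23.473 rad/s.
V_P = V_A + ω_rod × AP, with AP = 0.0472 m along the rod.
Components: V_Px = −rω sinθ − a·ω_rod·sinφ = -2.5272 m/s;  V_Py = rω cosθ + a·ω_rod·cosφ = -0.52073 m/s.
|V_P| = √(V_Px² + V_Py²) = 2.5803 m/s.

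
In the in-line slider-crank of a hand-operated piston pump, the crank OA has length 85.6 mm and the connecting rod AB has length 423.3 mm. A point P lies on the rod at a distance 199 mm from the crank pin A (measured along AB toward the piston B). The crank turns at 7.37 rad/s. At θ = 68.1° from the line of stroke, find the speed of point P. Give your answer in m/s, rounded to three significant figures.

0.619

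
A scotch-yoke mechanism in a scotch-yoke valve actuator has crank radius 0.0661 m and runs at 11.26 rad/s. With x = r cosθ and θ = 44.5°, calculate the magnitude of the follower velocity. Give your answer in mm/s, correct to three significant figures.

522

ω = 11.26 rad/s
x = r cosθ ⇒ ẋ = −rω sinθ.
|v| = rω|sinθ| = 0.0661·11.26·|sin 44.5°| = 0.52168 m/s = 521.68 mm/s.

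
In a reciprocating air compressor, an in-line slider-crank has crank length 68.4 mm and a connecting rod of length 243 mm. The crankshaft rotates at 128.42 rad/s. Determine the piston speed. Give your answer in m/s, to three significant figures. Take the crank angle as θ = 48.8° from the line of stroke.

ω = 128.4 rad/s
For an in-line slider-crank, x = r cosθ + √(L² − r² sin²θ), so v = −rω sinθ·[1 + r cosθ/√(L² − r² sin²θ)].
With r = 0.0684 m, L = 0.243 m, θ = 48.8°: √(L² − r² sin²θ) = 0.23749 m.
v = −0.0684·128.4·0.75241·[1 + 0.0684·0.65869/0.23749] = -7.863 m/s.
|v| = 7.863 m/s.

7.86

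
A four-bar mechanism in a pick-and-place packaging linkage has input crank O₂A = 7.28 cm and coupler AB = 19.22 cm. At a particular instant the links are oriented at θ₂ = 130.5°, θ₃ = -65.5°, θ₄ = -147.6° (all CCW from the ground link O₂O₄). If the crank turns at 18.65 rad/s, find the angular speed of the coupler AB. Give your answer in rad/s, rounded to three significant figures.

ω₂ = 18.65 rad/s
Differentiating the loop-closure r₂e^{iθ₂}+r₃e^{iθ₃}=r₁+r₄e^{iθ₄} gives r₂ω₂e^{iθ₂}+r₃ω₃e^{iθ₃}=r₄ω₄e^{iθ₄}.
Eliminating the other unknown: ω₃ = r₂ω₂ sin(θ₄−θ₂) / [r₃ sin(θ₃−θ₄)].
Numerator sine = +0.99002; denominator sine = +0.99051.
Result = 0.0728·18.65·(+0.99002) / (0.1922·(+0.99051)) = +7.0606 rad/s; magnitude 7.0606 rad/s.

7.06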